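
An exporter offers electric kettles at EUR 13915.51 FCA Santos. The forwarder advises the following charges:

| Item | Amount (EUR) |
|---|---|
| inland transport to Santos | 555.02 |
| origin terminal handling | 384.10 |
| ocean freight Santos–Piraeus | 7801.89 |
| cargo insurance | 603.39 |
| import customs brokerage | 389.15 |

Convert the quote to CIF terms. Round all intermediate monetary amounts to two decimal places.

Not relevant to the conversion: inland to port — on the seller under both FCA and CIF; already in the FCA price and stays in the CIF price. brokerage — on the buyer under both terms; not part of either seller's price.
From FCA to CIF, the seller additionally bears: origin terminal, freight, insurance.
CIF price = 13915.51 + 384.10 + 7801.89 + 603.39 = 22704.89

CIF price: EUR 22704.89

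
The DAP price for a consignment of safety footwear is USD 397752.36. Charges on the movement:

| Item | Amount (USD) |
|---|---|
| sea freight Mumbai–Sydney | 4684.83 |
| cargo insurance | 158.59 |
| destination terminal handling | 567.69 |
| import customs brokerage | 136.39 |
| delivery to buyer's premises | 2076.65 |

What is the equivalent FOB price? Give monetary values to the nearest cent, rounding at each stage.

Not relevant to the conversion: brokerage — on the buyer under both terms; not part of either seller's price.
From DAP to FOB, the seller no longer bears: freight, insurance, destination terminal, delivery.
FOB price = 397752.36 − 4684.83 − 158.59 − 567.69 − 2076.65 = 390264.60

FOB price: USD 390264.60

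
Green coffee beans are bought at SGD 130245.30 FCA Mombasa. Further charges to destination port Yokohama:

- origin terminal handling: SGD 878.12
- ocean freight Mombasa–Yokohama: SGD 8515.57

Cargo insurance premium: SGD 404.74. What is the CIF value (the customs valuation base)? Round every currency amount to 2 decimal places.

CIF value: SGD 140043.73

CIF = FCA price + pre-shipment costs + freight + insurance
CIF = 130245.30 + 878.12 + 8515.57 + 404.74 = 140043.73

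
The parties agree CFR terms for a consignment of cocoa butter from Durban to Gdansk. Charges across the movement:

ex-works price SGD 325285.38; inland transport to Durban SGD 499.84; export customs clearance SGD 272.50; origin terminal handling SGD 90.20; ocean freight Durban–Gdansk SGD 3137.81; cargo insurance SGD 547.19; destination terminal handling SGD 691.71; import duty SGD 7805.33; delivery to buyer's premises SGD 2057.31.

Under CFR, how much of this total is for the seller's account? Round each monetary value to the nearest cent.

Seller's account: SGD 329285.73

CFR: the seller pays costs through ocean freight to the destination port, but not insurance.
Seller's account: goods 325285.38 + inland to port 499.84 + export clearance 272.50 + origin terminal 90.20 + freight 3137.81 = 329285.73
Buyer's account: insurance 547.19 + destination terminal 691.71 + duty 7805.33 + delivery 2057.31 = 11101.54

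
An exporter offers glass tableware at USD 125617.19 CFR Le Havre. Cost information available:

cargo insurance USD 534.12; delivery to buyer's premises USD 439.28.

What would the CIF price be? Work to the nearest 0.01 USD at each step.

Not relevant to the conversion: delivery — on the buyer under both terms; not part of either seller's price.
From CFR to CIF, the seller additionally bears: insurance.
CIF price = 125617.19 + 534.12 = 126151.31

CIF price: USD 126151.31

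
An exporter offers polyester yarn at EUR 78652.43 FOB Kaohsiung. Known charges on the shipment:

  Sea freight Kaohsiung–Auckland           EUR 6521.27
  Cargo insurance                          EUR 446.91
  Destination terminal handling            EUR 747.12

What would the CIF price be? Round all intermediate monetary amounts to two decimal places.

Not relevant to the conversion: destination terminal — on the buyer under both terms; not part of either seller's price.
From FOB to CIF, the seller additionally bears: freight, insurance.
CIF price = 78652.43 + 6521.27 + 446.91 = 85620.61

CIF price: EUR 85620.61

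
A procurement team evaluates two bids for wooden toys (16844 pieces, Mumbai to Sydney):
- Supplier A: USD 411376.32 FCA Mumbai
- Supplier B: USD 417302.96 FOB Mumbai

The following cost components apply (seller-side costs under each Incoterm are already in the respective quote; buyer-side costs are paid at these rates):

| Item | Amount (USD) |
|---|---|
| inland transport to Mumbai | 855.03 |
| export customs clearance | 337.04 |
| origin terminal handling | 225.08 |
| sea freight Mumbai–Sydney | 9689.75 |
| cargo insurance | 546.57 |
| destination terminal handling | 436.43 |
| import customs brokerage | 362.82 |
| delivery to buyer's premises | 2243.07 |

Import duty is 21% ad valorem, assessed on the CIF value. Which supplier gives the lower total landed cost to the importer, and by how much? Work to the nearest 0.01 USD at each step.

Supplier A is cheaper by USD 6898.89

Supplier A (FCA):
CIF value = FCA price + origin terminal + freight + insurance = 411376.32 + 225.08 + 9689.75 + 546.57 = 421837.72
Import duty = 421837.72 × 21% = 88585.92
Buyer bears (A): 225.08 + 9689.75 + 546.57 + 436.43 + 362.82 + 2243.07 = 13503.72
Landed cost (A) = invoice 411376.32 + 13503.72 + duty 88585.92 = 513465.96
Supplier B (FOB):
CIF value = FOB price + freight + insurance = 417302.96 + 9689.75 + 546.57 = 427539.28
Import duty = 427539.28 × 21% = 89783.25
Buyer bears (B): 9689.75 + 546.57 + 436.43 + 362.82 + 2243.07 = 13278.64
Landed cost (B) = invoice 417302.96 + 13278.64 + duty 89783.25 = 520364.85
Difference = |513465.96 − 520364.85| = 6898.89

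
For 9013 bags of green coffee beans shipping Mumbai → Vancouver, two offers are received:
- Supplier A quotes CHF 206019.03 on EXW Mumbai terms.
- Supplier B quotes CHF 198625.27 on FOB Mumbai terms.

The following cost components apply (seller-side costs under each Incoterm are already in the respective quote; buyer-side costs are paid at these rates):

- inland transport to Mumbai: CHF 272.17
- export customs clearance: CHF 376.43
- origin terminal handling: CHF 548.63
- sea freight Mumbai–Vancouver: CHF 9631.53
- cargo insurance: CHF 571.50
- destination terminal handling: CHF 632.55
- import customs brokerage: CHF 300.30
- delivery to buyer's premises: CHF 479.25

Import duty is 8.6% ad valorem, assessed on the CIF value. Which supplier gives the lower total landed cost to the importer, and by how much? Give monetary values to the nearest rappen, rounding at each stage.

Supplier A (EXW):
CIF value = EXW price + inland to port + export clearance + origin terminal + freight + insurance = 206019.03 + 272.17 + 376.43 + 548.63 + 9631.53 + 571.50 = 217419.29
Import duty = 217419.29 × 8.6% = 18698.06
Buyer bears (A): 272.17 + 376.43 + 548.63 + 9631.53 + 571.50 + 632.55 + 300.30 + 479.25 = 12812.36
Landed cost (A) = invoice 206019.03 + 12812.36 + duty 18698.06 = 237529.45
Supplier B (FOB):
CIF value = FOB price + freight + insurance = 198625.27 + 9631.53 + 571.50 = 208828.30
Import duty = 208828.30 × 8.6% = 17959.23
Buyer bears (B): 9631.53 + 571.50 + 632.55 + 300.30 + 479.25 = 11615.13
Landed cost (B) = invoice 198625.27 + 11615.13 + duty 17959.23 = 228199.63
Difference = |237529.45 − 228199.63| = 9329.82

Supplier B is cheaper by CHF 9329.82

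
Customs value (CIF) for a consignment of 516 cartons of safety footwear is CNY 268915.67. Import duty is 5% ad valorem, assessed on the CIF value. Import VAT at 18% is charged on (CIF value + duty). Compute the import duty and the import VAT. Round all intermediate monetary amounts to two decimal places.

Import duty = 268915.67 × 5% = 13445.78
VAT base = CIF + duty = 268915.67 + 13445.78 = 282361.45
Import VAT = 282361.45 × 18% = 50825.06

Import duty: CNY 13445.78; import VAT: CNY 50825.06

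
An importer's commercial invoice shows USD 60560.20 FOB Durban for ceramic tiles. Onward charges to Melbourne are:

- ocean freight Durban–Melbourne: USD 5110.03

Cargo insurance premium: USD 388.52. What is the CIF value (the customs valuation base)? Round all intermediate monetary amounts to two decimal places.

CIF = FOB price + freight + insurance
CIF = 60560.20 + 5110.03 + 388.52 = 66058.75

CIF value: USD 66058.75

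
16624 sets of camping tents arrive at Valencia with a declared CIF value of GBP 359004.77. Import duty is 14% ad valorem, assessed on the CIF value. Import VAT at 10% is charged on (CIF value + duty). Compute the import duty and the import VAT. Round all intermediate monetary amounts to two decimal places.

Import duty: GBP 50260.67; import VAT: GBP 40926.54

Import duty = 359004.77 × 14% = 50260.67
VAT base = CIF + duty = 359004.77 + 50260.67 = 409265.44
Import VAT = 409265.44 × 10% = 40926.54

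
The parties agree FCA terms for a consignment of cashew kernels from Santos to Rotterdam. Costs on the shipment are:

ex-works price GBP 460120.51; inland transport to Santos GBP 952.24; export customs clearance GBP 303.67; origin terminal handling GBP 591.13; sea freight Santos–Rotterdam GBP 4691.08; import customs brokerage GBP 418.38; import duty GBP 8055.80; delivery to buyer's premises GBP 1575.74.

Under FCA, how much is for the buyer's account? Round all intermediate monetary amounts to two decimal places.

FCA: the seller delivers export-cleared goods to the carrier; the buyer bears costs from that point.
Seller's account: goods 460120.51 + inland to port 952.24 + export clearance 303.67 = 461376.42
Buyer's account: origin terminal 591.13 + freight 4691.08 + brokerage 418.38 + duty 8055.80 + delivery 1575.74 = 15332.13

Buyer's account: GBP 15332.13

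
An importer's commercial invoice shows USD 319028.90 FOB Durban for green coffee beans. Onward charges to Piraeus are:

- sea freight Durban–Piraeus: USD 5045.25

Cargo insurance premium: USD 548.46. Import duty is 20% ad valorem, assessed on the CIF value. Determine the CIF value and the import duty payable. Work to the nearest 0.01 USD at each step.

CIF value: USD 324622.61; import duty: USD 64924.52

CIF = FOB price + freight + insurance
CIF = 319028.90 + 5045.25 + 548.46 = 324622.61
Import duty = 324622.61 × 20% = 64924.52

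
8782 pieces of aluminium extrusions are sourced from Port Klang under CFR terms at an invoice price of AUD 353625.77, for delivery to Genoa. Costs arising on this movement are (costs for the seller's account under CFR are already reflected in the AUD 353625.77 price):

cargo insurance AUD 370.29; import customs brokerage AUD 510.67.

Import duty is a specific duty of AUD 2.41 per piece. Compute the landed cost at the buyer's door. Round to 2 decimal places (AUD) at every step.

CFR: the seller pays costs through ocean freight to the destination port, but not insurance.
CIF value = CFR price + insurance = 353625.77 + 370.29 = 353996.06
Import duty = 8782 × 2.41 = 21164.62
Buyer bears: insurance 370.29 + brokerage 510.67 + duty 21164.62 = 22045.58
Landed cost = invoice 353625.77 + 22045.58 = 375671.35

Total landed cost: AUD 375671.35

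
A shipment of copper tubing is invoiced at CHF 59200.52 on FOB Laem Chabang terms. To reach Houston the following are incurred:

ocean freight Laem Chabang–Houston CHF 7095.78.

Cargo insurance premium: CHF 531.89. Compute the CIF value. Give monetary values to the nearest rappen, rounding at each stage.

CIF = FOB price + freight + insurance
CIF = 59200.52 + 7095.78 + 531.89 = 66828.19

CIF value: CHF 66828.19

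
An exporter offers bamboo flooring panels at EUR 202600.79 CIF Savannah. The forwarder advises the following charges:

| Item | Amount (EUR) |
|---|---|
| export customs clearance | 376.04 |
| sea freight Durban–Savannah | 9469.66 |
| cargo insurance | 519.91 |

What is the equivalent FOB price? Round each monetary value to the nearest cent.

FOB price: EUR 192611.22

Not relevant to the conversion: export clearance — on the seller under both CIF and FOB; already in the CIF price and stays in the FOB price.
From CIF to FOB, the seller no longer bears: freight, insurance.
FOB price = 202600.79 − 9469.66 − 519.91 = 192611.22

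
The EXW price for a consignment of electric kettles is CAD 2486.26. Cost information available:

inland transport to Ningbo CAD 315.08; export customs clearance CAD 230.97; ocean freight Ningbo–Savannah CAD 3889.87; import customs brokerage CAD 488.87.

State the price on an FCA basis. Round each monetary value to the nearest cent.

FCA price: CAD 3032.31

Not relevant to the conversion: freight, brokerage — on the buyer under both terms; not part of either seller's price.
From EXW to FCA, the seller additionally bears: inland to port, export clearance.
FCA price = 2486.26 + 315.08 + 230.97 = 3032.31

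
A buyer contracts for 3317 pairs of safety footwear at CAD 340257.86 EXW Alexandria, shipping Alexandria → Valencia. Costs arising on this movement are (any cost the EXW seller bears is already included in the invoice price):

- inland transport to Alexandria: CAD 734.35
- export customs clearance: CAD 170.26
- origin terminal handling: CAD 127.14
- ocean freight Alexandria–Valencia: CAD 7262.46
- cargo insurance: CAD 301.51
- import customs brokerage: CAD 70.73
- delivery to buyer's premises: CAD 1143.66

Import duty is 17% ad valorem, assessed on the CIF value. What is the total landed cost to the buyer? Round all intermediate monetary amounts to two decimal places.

Total landed cost: CAD 409373.08

EXW: the seller makes goods available at their premises; the buyer bears all onward costs.
CIF value = EXW price + inland to port + export clearance + origin terminal + freight + insurance = 340257.86 + 734.35 + 170.26 + 127.14 + 7262.46 + 301.51 = 348853.58
Import duty = 348853.58 × 17% = 59305.11
Buyer bears: inland to port 734.35 + export clearance 170.26 + origin terminal 127.14 + freight 7262.46 + insurance 301.51 + brokerage 70.73 + delivery 1143.66 + duty 59305.11 = 69115.22
Landed cost = invoice 340257.86 + 69115.22 = 409373.08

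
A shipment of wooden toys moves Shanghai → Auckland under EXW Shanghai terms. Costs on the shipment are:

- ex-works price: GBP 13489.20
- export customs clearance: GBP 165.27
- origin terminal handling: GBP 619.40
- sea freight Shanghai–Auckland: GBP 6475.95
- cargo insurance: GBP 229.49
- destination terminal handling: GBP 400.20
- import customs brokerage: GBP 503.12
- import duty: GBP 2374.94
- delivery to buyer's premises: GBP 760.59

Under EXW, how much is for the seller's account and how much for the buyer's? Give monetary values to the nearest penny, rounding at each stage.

EXW: the seller makes goods available at their premises; the buyer bears all onward costs.
Seller's account: goods 13489.20 = 13489.20
Buyer's account: export clearance 165.27 + origin terminal 619.40 + freight 6475.95 + insurance 229.49 + destination terminal 400.20 + brokerage 503.12 + duty 2374.94 + delivery 760.59 = 11528.96

Seller: GBP 13489.20; buyer: GBP 11528.96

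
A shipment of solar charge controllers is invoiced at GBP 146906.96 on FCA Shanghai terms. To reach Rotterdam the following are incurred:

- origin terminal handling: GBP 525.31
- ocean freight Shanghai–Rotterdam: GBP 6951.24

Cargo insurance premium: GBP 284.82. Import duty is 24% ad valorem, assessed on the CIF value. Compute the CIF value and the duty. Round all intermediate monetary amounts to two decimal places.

CIF = FCA price + pre-shipment costs + freight + insurance
CIF = 146906.96 + 525.31 + 6951.24 + 284.82 = 154668.33
Import duty = 154668.33 × 24% = 37120.40

CIF value: GBP 154668.33; import duty: GBP 37120.40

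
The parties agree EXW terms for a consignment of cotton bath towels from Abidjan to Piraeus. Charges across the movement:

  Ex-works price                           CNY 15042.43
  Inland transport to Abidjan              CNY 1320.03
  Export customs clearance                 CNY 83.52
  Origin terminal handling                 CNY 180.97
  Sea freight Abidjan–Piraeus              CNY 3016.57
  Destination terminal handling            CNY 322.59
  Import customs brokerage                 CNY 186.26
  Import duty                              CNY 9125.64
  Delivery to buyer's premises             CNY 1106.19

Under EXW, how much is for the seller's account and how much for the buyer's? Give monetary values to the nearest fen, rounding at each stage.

Seller: CNY 15042.43; buyer: CNY 15341.77

EXW: the seller makes goods available at their premises; the buyer bears all onward costs.
Seller's account: goods 15042.43 = 15042.43
Buyer's account: inland to port 1320.03 + export clearance 83.52 + origin terminal 180.97 + freight 3016.57 + destination terminal 322.59 + brokerage 186.26 + duty 9125.64 + delivery 1106.19 = 15341.77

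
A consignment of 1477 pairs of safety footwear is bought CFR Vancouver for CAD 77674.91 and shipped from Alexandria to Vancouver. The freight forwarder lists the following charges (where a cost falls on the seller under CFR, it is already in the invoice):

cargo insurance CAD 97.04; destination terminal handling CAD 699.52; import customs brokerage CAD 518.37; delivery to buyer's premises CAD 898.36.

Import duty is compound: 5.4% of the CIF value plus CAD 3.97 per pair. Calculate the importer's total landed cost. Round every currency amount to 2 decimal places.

CFR: the seller pays costs through ocean freight to the destination port, but not insurance.
CIF value = CFR price + insurance = 77674.91 + 97.04 = 77771.95
Ad valorem component: 77771.95 × 5.4% = 4199.69
Specific component: 1477 × 3.97 = 5863.69
Import duty = 4199.69 + 5863.69 = 10063.38
Buyer bears: insurance 97.04 + destination terminal 699.52 + brokerage 518.37 + delivery 898.36 + duty 10063.38 = 12276.67
Landed cost = invoice 77674.91 + 12276.67 = 89951.58

Total landed cost: CAD 89951.58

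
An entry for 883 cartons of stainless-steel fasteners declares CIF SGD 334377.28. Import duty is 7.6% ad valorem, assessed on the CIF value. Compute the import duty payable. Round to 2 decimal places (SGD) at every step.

Import duty = 334377.28 × 7.6% = 25412.67

Import duty: SGD 25412.67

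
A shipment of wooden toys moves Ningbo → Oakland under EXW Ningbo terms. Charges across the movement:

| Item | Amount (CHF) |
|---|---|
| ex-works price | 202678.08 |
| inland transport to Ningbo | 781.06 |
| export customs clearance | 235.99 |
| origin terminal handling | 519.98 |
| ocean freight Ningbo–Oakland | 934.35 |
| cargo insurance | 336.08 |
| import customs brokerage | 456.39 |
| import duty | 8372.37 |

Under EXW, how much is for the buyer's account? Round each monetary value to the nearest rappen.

EXW: the seller makes goods available at their premises; the buyer bears all onward costs.
Seller's account: goods 202678.08 = 202678.08
Buyer's account: inland to port 781.06 + export clearance 235.99 + origin terminal 519.98 + freight 934.35 + insurance 336.08 + brokerage 456.39 + duty 8372.37 = 11636.22

Buyer's account: CHF 11636.22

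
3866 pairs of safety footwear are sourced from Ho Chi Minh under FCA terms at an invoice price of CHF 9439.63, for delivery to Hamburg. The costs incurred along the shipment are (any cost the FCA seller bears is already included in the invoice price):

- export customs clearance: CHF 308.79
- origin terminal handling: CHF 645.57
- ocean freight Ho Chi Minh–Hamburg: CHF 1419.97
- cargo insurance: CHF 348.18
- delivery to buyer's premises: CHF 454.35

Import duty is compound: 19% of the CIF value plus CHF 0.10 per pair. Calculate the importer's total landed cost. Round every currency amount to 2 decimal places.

Total landed cost: CHF 14946.44

FCA: the seller delivers export-cleared goods to the carrier; the buyer bears costs from that point.
Already in the invoice (seller's account under FCA): export clearance — exclude.
CIF value = FCA price + origin terminal + freight + insurance = 9439.63 + 645.57 + 1419.97 + 348.18 = 11853.35
Ad valorem component: 11853.35 × 19% = 2252.14
Specific component: 3866 × 0.10 = 386.60
Import duty = 2252.14 + 386.60 = 2638.74
Buyer bears: origin terminal 645.57 + freight 1419.97 + insurance 348.18 + delivery 454.35 + duty 2638.74 = 5506.81
Landed cost = invoice 9439.63 + 5506.81 = 14946.44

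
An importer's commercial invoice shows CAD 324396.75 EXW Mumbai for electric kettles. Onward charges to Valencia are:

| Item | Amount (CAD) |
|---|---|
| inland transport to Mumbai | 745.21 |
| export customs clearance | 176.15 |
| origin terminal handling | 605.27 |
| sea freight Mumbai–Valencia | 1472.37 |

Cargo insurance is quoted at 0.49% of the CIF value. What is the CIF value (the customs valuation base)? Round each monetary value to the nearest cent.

CIF value: CAD 329007.89

Let C be the CIF value. C = EXW price + pre-shipment costs + freight + 0.49% × C
C − 0.49% × C = 324396.75 + 745.21 + 176.15 + 605.27 + 1472.37
0.9951 × C = 327395.75
C = 327395.75 / 0.9951 = 329007.89
Insurance premium = 0.49% × 329007.89 = 1612.14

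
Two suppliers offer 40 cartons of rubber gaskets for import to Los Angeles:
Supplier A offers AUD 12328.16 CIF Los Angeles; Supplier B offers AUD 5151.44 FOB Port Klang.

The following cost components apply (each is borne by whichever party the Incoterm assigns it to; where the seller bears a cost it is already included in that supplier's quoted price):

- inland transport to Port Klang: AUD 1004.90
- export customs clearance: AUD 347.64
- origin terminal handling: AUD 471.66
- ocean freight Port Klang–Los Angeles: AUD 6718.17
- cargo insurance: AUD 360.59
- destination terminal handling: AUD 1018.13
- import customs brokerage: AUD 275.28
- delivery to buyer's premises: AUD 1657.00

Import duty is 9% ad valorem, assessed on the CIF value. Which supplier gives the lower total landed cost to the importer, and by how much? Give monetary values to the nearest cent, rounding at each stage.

Supplier A (CIF):
The CIF price already equals the CIF value: 12328.16
Import duty = 12328.16 × 9% = 1109.53
Buyer bears (A): 1018.13 + 275.28 + 1657.00 = 2950.41
Landed cost (A) = invoice 12328.16 + 2950.41 + duty 1109.53 = 16388.10
Supplier B (FOB):
CIF value = FOB price + freight + insurance = 5151.44 + 6718.17 + 360.59 = 12230.20
Import duty = 12230.20 × 9% = 1100.72
Buyer bears (B): 6718.17 + 360.59 + 1018.13 + 275.28 + 1657.00 = 10029.17
Landed cost (B) = invoice 5151.44 + 10029.17 + duty 1100.72 = 16281.33
Difference = |16388.10 − 16281.33| = 106.77

Supplier B is cheaper by AUD 106.77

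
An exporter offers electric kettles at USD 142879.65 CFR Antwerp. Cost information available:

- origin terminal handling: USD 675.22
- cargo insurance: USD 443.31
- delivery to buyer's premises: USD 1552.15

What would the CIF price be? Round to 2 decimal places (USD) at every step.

CIF price: USD 143322.96

Not relevant to the conversion: origin terminal — on the seller under both CFR and CIF; already in the CFR price and stays in the CIF price. delivery — on the buyer under both terms; not part of either seller's price.
From CFR to CIF, the seller additionally bears: insurance.
CIF price = 142879.65 + 443.31 = 143322.96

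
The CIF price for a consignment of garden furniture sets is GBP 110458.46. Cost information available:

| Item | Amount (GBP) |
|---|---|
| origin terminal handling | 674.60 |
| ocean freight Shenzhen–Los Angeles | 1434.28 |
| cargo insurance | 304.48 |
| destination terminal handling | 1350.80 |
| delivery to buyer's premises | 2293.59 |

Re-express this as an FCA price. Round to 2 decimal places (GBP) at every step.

FCA price: GBP 108045.10

Not relevant to the conversion: destination terminal, delivery — on the buyer under both terms; not part of either seller's price.
From CIF to FCA, the seller no longer bears: origin terminal, freight, insurance.
FCA price = 110458.46 − 674.60 − 1434.28 − 304.48 = 108045.10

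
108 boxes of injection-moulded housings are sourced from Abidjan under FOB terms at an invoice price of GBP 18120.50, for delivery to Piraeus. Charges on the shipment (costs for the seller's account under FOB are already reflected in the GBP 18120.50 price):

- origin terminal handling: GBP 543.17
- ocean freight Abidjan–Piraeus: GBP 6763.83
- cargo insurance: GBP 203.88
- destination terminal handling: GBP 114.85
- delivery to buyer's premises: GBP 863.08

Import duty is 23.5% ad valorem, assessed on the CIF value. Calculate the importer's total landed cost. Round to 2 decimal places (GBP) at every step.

FOB: the seller bears costs until goods are on board at the origin port; the buyer bears freight, insurance and all costs thereafter.
Already in the invoice (seller's account under FOB): origin terminal — exclude.
CIF value = FOB price + freight + insurance = 18120.50 + 6763.83 + 203.88 = 25088.21
Import duty = 25088.21 × 23.5% = 5895.73
Buyer bears: freight 6763.83 + insurance 203.88 + destination terminal 114.85 + delivery 863.08 + duty 5895.73 = 13841.37
Landed cost = invoice 18120.50 + 13841.37 = 31961.87

Total landed cost: GBP 31961.87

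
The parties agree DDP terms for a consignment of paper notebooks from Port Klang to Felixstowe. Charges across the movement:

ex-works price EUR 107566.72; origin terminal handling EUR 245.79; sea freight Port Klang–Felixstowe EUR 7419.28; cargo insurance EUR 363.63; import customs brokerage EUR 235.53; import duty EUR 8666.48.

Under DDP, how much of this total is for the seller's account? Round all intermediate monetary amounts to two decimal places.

DDP: the seller bears all costs including import duty.
Seller's account: goods 107566.72 + origin terminal 245.79 + freight 7419.28 + insurance 363.63 + brokerage 235.53 + duty 8666.48 = 124497.43
Buyer's account: 0.00

Seller's account: EUR 124497.43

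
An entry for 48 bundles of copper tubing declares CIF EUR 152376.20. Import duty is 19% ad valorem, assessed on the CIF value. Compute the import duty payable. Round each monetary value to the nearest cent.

Import duty: EUR 28951.48

Import duty = 152376.20 × 19% = 28951.48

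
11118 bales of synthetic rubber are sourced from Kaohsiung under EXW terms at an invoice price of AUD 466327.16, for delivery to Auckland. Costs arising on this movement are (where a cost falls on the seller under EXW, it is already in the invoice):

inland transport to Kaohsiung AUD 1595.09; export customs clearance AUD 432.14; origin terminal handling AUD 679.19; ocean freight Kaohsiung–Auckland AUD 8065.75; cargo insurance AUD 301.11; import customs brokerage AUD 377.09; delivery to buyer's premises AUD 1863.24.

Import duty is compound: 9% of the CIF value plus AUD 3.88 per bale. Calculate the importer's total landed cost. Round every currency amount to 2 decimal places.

Total landed cost: AUD 565744.65

EXW: the seller makes goods available at their premises; the buyer bears all onward costs.
CIF value = EXW price + inland to port + export clearance + origin terminal + freight + insurance = 466327.16 + 1595.09 + 432.14 + 679.19 + 8065.75 + 301.11 = 477400.44
Ad valorem component: 477400.44 × 9% = 42966.04
Specific component: 11118 × 3.88 = 43137.84
Import duty = 42966.04 + 43137.84 = 86103.88
Buyer bears: inland to port 1595.09 + export clearance 432.14 + origin terminal 679.19 + freight 8065.75 + insurance 301.11 + brokerage 377.09 + delivery 1863.24 + duty 86103.88 = 99417.49
Landed cost = invoice 466327.16 + 99417.49 = 565744.65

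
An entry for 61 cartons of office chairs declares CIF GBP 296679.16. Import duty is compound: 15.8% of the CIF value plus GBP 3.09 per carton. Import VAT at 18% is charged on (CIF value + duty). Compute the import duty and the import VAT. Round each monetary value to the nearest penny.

Import duty: GBP 47063.80; import VAT: GBP 61873.73

Ad valorem component: 296679.16 × 15.8% = 46875.31
Specific component: 61 × 3.09 = 188.49
Import duty = 46875.31 + 188.49 = 47063.80
VAT base = CIF + duty = 296679.16 + 47063.80 = 343742.96
Import VAT = 343742.96 × 18% = 61873.73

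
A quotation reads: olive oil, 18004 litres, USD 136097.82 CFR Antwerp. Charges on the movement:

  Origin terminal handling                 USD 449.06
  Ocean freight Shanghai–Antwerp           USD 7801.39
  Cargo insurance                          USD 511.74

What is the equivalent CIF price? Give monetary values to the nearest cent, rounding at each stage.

CIF price: USD 136609.56

Not relevant to the conversion: freight, origin terminal — on the seller under both CFR and CIF; already in the CFR price and stays in the CIF price.
From CFR to CIF, the seller additionally bears: insurance.
CIF price = 136097.82 + 511.74 = 136609.56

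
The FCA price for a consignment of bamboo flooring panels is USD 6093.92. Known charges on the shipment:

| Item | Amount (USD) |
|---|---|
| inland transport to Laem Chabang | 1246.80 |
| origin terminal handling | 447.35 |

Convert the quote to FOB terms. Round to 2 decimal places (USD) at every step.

FOB price: USD 6541.27

Not relevant to the conversion: inland to port — on the seller under both FCA and FOB; already in the FCA price and stays in the FOB price.
From FCA to FOB, the seller additionally bears: origin terminal.
FOB price = 6093.92 + 447.35 = 6541.27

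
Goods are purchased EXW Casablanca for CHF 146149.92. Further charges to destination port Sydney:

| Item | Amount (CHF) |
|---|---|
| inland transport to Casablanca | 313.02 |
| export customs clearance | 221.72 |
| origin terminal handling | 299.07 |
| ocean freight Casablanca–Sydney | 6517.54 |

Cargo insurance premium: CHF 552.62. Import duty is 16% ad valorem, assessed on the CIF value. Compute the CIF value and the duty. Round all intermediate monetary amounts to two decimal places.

CIF value: CHF 154053.89; import duty: CHF 24648.62

CIF = EXW price + pre-shipment costs + freight + insurance
CIF = 146149.92 + 313.02 + 221.72 + 299.07 + 6517.54 + 552.62 = 154053.89
Import duty = 154053.89 × 16% = 24648.62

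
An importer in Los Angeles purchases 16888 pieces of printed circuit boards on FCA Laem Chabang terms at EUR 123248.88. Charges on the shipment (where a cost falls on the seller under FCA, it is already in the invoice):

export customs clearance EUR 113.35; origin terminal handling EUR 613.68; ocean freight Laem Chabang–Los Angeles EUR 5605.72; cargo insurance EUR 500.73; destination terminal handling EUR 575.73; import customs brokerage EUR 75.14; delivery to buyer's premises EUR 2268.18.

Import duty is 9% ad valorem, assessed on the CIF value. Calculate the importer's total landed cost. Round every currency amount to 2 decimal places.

FCA: the seller delivers export-cleared goods to the carrier; the buyer bears costs from that point.
Already in the invoice (seller's account under FCA): export clearance — exclude.
CIF value = FCA price + origin terminal + freight + insurance = 123248.88 + 613.68 + 5605.72 + 500.73 = 129969.01
Import duty = 129969.01 × 9% = 11697.21
Buyer bears: origin terminal 613.68 + freight 5605.72 + insurance 500.73 + destination terminal 575.73 + brokerage 75.14 + delivery 2268.18 + duty 11697.21 = 21336.39
Landed cost = invoice 123248.88 + 21336.39 = 144585.27

Total landed cost: EUR 144585.27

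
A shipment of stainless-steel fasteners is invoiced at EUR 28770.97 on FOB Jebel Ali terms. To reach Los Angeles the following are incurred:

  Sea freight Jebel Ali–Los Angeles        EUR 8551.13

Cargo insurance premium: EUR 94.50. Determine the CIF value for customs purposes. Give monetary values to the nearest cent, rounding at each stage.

CIF value: EUR 37416.60

CIF = FOB price + freight + insurance
CIF = 28770.97 + 8551.13 + 94.50 = 37416.60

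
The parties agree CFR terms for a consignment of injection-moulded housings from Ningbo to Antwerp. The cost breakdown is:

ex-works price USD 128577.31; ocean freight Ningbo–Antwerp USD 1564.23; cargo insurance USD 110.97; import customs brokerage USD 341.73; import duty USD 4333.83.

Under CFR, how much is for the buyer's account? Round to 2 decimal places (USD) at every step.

Buyer's account: USD 4786.53

CFR: the seller pays costs through ocean freight to the destination port, but not insurance.
Seller's account: goods 128577.31 + freight 1564.23 = 130141.54
Buyer's account: insurance 110.97 + brokerage 341.73 + duty 4333.83 = 4786.53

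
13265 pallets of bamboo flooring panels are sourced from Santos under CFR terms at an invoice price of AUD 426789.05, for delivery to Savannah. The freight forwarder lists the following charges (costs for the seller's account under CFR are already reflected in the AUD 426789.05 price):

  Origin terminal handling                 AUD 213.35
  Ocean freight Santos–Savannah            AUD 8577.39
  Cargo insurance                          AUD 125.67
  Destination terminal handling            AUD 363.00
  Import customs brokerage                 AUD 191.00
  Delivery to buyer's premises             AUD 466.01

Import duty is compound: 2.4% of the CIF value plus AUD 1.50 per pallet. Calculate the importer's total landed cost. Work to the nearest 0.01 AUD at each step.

CFR: the seller pays costs through ocean freight to the destination port, but not insurance.
Already in the invoice (seller's account under CFR): origin terminal, freight — exclude.
CIF value = CFR price + insurance = 426789.05 + 125.67 = 426914.72
Ad valorem component: 426914.72 × 2.4% = 10245.95
Specific component: 13265 × 1.50 = 19897.50
Import duty = 10245.95 + 19897.50 = 30143.45
Buyer bears: insurance 125.67 + destination terminal 363.00 + brokerage 191.00 + delivery 466.01 + duty 30143.45 = 31289.13
Landed cost = invoice 426789.05 + 31289.13 = 458078.18

Total landed cost: AUD 458078.18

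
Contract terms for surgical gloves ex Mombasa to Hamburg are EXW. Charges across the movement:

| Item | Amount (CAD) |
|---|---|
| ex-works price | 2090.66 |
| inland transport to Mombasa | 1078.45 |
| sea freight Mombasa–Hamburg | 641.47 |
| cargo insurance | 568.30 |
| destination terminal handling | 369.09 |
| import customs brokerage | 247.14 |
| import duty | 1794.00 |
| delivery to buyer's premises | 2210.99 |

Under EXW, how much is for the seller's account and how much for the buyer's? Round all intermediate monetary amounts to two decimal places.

EXW: the seller makes goods available at their premises; the buyer bears all onward costs.
Seller's account: goods 2090.66 = 2090.66
Buyer's account: inland to port 1078.45 + freight 641.47 + insurance 568.30 + destination terminal 369.09 + brokerage 247.14 + duty 1794.00 + delivery 2210.99 = 6909.44

Seller: CAD 2090.66; buyer: CAD 6909.44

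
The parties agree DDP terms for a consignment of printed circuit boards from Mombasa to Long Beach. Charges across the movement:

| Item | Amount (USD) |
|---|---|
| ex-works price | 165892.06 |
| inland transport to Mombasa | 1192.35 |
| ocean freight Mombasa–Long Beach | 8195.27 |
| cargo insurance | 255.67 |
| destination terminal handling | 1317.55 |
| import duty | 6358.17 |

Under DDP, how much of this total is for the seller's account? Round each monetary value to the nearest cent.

Seller's account: USD 183211.07

DDP: the seller bears all costs including import duty.
Seller's account: goods 165892.06 + inland to port 1192.35 + freight 8195.27 + insurance 255.67 + destination terminal 1317.55 + duty 6358.17 = 183211.07
Buyer's account: 0.00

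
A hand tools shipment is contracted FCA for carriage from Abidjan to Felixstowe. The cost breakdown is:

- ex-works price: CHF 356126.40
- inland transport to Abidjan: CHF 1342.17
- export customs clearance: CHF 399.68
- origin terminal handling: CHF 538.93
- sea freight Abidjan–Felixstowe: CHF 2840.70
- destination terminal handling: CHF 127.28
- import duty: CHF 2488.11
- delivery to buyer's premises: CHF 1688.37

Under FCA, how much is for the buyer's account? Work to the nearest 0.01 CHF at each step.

FCA: the seller delivers export-cleared goods to the carrier; the buyer bears costs from that point.
Seller's account: goods 356126.40 + inland to port 1342.17 + export clearance 399.68 = 357868.25
Buyer's account: origin terminal 538.93 + freight 2840.70 + destination terminal 127.28 + duty 2488.11 + delivery 1688.37 = 7683.39

Buyer's account: CHF 7683.39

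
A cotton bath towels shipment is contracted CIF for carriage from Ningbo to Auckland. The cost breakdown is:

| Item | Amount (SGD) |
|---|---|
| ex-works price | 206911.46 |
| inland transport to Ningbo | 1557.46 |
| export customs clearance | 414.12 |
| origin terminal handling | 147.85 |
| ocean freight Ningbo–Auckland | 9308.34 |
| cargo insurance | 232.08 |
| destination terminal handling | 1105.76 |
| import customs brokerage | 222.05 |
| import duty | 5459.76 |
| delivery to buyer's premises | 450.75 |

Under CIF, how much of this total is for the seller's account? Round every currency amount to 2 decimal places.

CIF: the seller pays costs through ocean freight and marine insurance to the destination port.
Seller's account: goods 206911.46 + inland to port 1557.46 + export clearance 414.12 + origin terminal 147.85 + freight 9308.34 + insurance 232.08 = 218571.31
Buyer's account: destination terminal 1105.76 + brokerage 222.05 + duty 5459.76 + delivery 450.75 = 7238.32

Seller's account: SGD 218571.31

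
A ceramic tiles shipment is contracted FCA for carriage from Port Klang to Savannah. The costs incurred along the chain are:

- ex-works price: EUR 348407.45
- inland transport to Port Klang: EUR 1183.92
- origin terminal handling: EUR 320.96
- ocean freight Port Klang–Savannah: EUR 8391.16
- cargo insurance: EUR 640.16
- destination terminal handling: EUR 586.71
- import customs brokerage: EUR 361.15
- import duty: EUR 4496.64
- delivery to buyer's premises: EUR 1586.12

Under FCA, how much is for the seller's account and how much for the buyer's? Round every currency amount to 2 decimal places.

Seller: EUR 349591.37; buyer: EUR 16382.90

FCA: the seller delivers export-cleared goods to the carrier; the buyer bears costs from that point.
Seller's account: goods 348407.45 + inland to port 1183.92 = 349591.37
Buyer's account: origin terminal 320.96 + freight 8391.16 + insurance 640.16 + destination terminal 586.71 + brokerage 361.15 + duty 4496.64 + delivery 1586.12 = 16382.90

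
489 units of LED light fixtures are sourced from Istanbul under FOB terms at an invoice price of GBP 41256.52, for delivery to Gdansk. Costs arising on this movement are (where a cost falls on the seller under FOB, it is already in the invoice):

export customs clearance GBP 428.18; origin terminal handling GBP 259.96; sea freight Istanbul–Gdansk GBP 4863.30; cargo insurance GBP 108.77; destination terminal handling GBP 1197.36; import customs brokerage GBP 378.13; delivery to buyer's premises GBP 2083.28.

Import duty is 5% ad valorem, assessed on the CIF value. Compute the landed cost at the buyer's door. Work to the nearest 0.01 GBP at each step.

FOB: the seller bears costs until goods are on board at the origin port; the buyer bears freight, insurance and all costs thereafter.
Already in the invoice (seller's account under FOB): export clearance, origin terminal — exclude.
CIF value = FOB price + freight + insurance = 41256.52 + 4863.30 + 108.77 = 46228.59
Import duty = 46228.59 × 5% = 2311.43
Buyer bears: freight 4863.30 + insurance 108.77 + destination terminal 1197.36 + brokerage 378.13 + delivery 2083.28 + duty 2311.43 = 10942.27
Landed cost = invoice 41256.52 + 10942.27 = 52198.79

Total landed cost: GBP 52198.79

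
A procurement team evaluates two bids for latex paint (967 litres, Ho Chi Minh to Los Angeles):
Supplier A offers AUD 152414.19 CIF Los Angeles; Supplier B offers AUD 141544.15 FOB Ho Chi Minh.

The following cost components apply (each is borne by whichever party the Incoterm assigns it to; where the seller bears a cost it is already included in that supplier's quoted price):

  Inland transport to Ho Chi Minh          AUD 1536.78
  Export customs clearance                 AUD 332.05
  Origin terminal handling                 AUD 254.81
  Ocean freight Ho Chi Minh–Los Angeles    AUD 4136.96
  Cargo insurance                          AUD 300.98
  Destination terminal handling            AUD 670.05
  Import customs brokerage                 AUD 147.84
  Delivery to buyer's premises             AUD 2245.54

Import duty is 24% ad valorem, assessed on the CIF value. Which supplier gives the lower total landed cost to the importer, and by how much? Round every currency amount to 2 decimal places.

Supplier B is cheaper by AUD 7975.81

Supplier A (CIF):
The CIF price already equals the CIF value: 152414.19
Import duty = 152414.19 × 24% = 36579.41
Buyer bears (A): 670.05 + 147.84 + 2245.54 = 3063.43
Landed cost (A) = invoice 152414.19 + 3063.43 + duty 36579.41 = 192057.03
Supplier B (FOB):
CIF value = FOB price + freight + insurance = 141544.15 + 4136.96 + 300.98 = 145982.09
Import duty = 145982.09 × 24% = 35035.70
Buyer bears (B): 4136.96 + 300.98 + 670.05 + 147.84 + 2245.54 = 7501.37
Landed cost (B) = invoice 141544.15 + 7501.37 + duty 35035.70 = 184081.22
Difference = |192057.03 − 184081.22| = 7975.81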